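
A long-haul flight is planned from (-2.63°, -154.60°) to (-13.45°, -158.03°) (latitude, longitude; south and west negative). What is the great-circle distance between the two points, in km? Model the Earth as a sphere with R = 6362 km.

Haversine: a = sin²(Δφ/2)+cos φ₁ cos φ₂ sin²(Δλ/2) = 0.00976;  σ = 2·atan2(√a,√(1−a))
σ = 11.339° → d = Rσ = 6362·0.19790 = 1259 km

1259 km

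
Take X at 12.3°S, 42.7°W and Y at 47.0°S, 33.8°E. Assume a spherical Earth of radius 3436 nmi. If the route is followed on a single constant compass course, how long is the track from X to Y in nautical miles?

4407 nmi

Δψ = ln[tan(π/4+φ₂/2)/tan(π/4+φ₁/2)] = -0.7153;  Δφ = -0.6056 rad,  Δλ = +1.3352 rad
q = Δφ/Δψ = 0.8467
d = R·√(Δφ² + q²Δλ²) = 3436·1.28249 = 4407 nmi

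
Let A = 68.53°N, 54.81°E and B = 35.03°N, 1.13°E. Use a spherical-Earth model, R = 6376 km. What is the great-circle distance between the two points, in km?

cos σ = sin φ₁ sin φ₂ + cos φ₁ cos φ₂ cos Δλ
      = sin(68.53°)sin(35.03°) + cos(68.53°)cos(35.03°)cos(-53.68°) = 0.7117
σ = 44.627° → d = Rσ = 6376·0.77889 = 4966 km

4966 km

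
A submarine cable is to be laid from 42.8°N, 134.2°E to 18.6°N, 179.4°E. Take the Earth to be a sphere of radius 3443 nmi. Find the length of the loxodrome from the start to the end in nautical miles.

Δψ = ln[tan(π/4+φ₂/2)/tan(π/4+φ₁/2)] = -0.4976;  Δφ = -0.4224 rad,  Δλ = +0.7889 rad
q = Δφ/Δψ = 0.8488
d = R·√(Δφ² + q²Δλ²) = 3443·0.79171 = 2726 nmi

2726 nmi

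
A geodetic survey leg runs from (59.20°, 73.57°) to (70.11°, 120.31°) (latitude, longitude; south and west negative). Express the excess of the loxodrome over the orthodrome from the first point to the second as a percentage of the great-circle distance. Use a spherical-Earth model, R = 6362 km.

2.3%

Great circle: σ = 0.3842 rad → d_gc = Rσ = 2444.2 km
Rhumb: Δφ = +0.1904, Δλ = +0.8158, Δψ = +0.4517, q = Δφ/Δψ = 0.4216 → d_rh = R√(Δφ²+q²Δλ²) = 2500.9 km
Excess = (2500.9 − 2444.2) / 2444.2 = 56.7 / 2444.2 = 2.32% ≈ 2.3%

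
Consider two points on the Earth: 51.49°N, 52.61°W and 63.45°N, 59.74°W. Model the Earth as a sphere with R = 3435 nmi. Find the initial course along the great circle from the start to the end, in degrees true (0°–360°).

θ = atan2( sin Δλ·cos φ₂ ,  cos φ₁ sin φ₂ − sin φ₁ cos φ₂ cos Δλ )
  = atan2(-0.0555, +0.2099) = 345.20°

345.2°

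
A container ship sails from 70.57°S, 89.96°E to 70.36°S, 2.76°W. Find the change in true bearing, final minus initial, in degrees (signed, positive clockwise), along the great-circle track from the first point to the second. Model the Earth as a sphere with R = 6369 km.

At departure: θ₁ = atan2(sin Δλ cos φ₂, cos φ₁ sin φ₂ − sin φ₁ cos φ₂ cos Δλ) = 225.64°
At arrival: θ₂ = atan2(sin Δλ cos φ₁, −cos φ₂ sin φ₁ + sin φ₂ cos φ₁ cos Δλ) = 314.96°
Δθ = θ₂ − θ₁ = +89.3°

+89.3°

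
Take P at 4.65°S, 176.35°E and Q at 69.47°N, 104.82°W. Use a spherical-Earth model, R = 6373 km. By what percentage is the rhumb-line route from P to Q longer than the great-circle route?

3.3%

Great circle: σ = 1.5790 rad → d_gc = Rσ = 10063.0 km
Rhumb: Δφ = +1.2936, Δλ = +1.3758, Δψ = +1.7900, q = Δφ/Δψ = 0.7227 → d_rh = R√(Δφ²+q²Δλ²) = 10398.4 km
Excess = (10398.4 − 10063.0) / 10063.0 = 335.4 / 10063.0 = 3.33% ≈ 3.3%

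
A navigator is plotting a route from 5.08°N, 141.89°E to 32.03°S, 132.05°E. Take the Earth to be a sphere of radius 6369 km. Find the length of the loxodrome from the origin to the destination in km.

4255 km

Δψ = ln[tan(π/4+φ₂/2)/tan(π/4+φ₁/2)] = -0.6794;  Δφ = -0.6477 rad,  Δλ = -0.1717 rad
q = Δφ/Δψ = 0.9533
d = R·√(Δφ² + q²Δλ²) = 6369·0.66806 = 4255 km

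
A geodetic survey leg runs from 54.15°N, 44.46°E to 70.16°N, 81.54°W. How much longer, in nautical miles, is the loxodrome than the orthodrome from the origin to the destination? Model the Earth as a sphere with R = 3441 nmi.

580 nmi

Great circle: cos σ = sin φ₁ sin φ₂ + cos φ₁ cos φ₂ cos Δλ,  σ = 0.8690 rad → d_gc = 2990.2 nmi
Rhumb line: Δψ = +0.6150, q = Δφ/Δψ = 0.4544, d_rh = R√(Δφ²+q²Δλ²) = 3570.2 nmi
Excess = 3570.2 − 2990.2 = 580.0 ≈ 580 nmi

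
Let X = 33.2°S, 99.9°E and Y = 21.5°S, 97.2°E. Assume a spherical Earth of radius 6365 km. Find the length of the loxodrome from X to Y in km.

Rhumb course C = atan2(Δλ, Δψ) with Δψ = ln[tan(π/4+φ₂/2)/tan(π/4+φ₁/2)] = +0.2305, Δλ = -0.0471 → C = 348.45°
d = R·|Δφ| / |cos C| = 6365·0.20420 / 0.97974 = 1327 km

1327 km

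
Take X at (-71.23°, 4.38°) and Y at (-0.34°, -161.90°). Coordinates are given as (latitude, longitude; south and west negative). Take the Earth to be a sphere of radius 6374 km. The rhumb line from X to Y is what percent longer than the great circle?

Great circle: σ = 1.8828 rad → d_gc = Rσ = 12001.0 km
Rhumb: Δφ = +1.2373, Δλ = -2.9021, Δψ = +1.7942, q = Δφ/Δψ = 0.6896 → d_rh = R√(Δφ²+q²Δλ²) = 14997.3 km
Excess = (14997.3 − 12001.0) / 12001.0 = 2996.3 / 12001.0 = 24.97% ≈ 25.0%

25.0%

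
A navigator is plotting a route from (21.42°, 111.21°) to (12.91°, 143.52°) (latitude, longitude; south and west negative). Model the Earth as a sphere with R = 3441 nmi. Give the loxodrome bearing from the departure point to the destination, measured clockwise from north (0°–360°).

105.4°

Meridional parts: M(φ₁)=+0.3829, M(φ₂)=+0.2273 → ΔM = -0.1556;  Δλ = +0.5639 rad
tan C = Δλ / ΔM = -3.6236 → C = 105.43°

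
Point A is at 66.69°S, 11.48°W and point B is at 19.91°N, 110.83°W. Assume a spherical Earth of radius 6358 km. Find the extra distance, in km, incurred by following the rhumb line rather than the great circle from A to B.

490 km

Great circle: cos σ = sin φ₁ sin φ₂ + cos φ₁ cos φ₂ cos Δλ,  σ = 1.9532 rad → d_gc = 12418.7 km
Rhumb line: Δψ = +1.9333, q = Δφ/Δψ = 0.7818, d_rh = R√(Δφ²+q²Δλ²) = 12908.9 km
Excess = 12908.9 − 12418.7 = 490.2 ≈ 490 km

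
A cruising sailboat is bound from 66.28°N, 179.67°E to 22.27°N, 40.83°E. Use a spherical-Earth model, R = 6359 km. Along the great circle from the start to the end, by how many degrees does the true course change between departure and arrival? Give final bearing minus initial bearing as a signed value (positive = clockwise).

-127.0°

Initial bearing θ₁ = atan2(sin Δλ cos φ₂, cos φ₁ sin φ₂ − sin φ₁ cos φ₂ cos Δλ) = 322.38°
Final bearing θ₂ = (initial bearing from the destination back to the start) + 180° = 195.39°
Δθ = θ₂ − θ₁ = -127.0°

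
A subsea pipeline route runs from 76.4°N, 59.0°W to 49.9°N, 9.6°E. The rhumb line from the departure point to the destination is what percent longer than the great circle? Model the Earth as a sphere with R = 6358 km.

4.9%

Great circle: σ = 0.6456 rad → d_gc = Rσ = 4104.7 km
Rhumb: Δφ = -0.4625, Δλ = +1.1973, Δψ = -1.1186, q = Δφ/Δψ = 0.4135 → d_rh = R√(Δφ²+q²Δλ²) = 4307.4 km
Excess = (4307.4 − 4104.7) / 4104.7 = 202.7 / 4104.7 = 4.94% ≈ 4.9%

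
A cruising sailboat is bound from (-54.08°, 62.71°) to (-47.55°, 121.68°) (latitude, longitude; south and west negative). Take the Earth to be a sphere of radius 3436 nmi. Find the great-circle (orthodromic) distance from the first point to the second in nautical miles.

2202 nmi

cos σ = sin φ₁ sin φ₂ + cos φ₁ cos φ₂ cos Δλ
      = sin(-54.08°)sin(-47.55°) + cos(-54.08°)cos(-47.55°)cos(58.97°) = 0.8017
σ = 36.711° → d = Rσ = 3436·0.64072 = 2202 nmi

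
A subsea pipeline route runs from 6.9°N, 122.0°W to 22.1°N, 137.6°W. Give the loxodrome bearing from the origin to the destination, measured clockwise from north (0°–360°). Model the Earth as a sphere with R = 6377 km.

315.3°

Δψ = ln[tan(π/4+φ₂/2)/tan(π/4+φ₁/2)] = +0.2749
Δλ = -0.2723 rad (taken the short way round)
course = atan2(Δλ, Δψ) = 315.28°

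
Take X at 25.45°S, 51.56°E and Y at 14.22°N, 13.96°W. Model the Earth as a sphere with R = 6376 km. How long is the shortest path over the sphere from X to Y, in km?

8357 km

cos σ = sin φ₁ sin φ₂ + cos φ₁ cos φ₂ cos Δλ
      = sin(-25.45°)sin(14.22°) + cos(-25.45°)cos(14.22°)cos(-65.52°) = 0.2571
σ = 75.100° → d = Rσ = 6376·1.31073 = 8357 km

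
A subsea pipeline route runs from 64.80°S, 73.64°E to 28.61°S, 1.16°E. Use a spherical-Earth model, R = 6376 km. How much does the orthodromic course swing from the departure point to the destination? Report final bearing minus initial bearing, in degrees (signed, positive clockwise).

+58.6°

At departure: θ₁ = atan2(sin Δλ cos φ₂, cos φ₁ sin φ₂ − sin φ₁ cos φ₂ cos Δλ) = 272.41°
At arrival: θ₂ = atan2(sin Δλ cos φ₁, −cos φ₂ sin φ₁ + sin φ₂ cos φ₁ cos Δλ) = 331.02°
Δθ = θ₂ − θ₁ = +58.6°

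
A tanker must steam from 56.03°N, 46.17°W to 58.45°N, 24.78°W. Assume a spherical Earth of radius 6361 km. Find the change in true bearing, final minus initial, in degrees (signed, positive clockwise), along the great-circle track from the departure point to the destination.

+18.1°

Initial bearing θ₁ = atan2(sin Δλ cos φ₂, cos φ₁ sin φ₂ − sin φ₁ cos φ₂ cos Δλ) = 69.30°
Final bearing θ₂ = (initial bearing from the destination back to the start) + 180° = 87.35°
Δθ = θ₂ − θ₁ = +18.1°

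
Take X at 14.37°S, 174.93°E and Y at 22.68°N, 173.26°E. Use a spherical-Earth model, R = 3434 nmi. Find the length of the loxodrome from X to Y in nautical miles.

Rhumb course C = atan2(Δλ, Δψ) with Δψ = ln[tan(π/4+φ₂/2)/tan(π/4+φ₁/2)] = +0.6601, Δλ = -0.0291 → C = 357.47°
d = R·|Δφ| / |cos C| = 3434·0.64664 / 0.99903 = 2223 nmi

2223 nmi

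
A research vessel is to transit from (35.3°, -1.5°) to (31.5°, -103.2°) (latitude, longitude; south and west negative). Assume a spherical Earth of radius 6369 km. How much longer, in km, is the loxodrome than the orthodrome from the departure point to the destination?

Great circle: cos σ = sin φ₁ sin φ₂ + cos φ₁ cos φ₂ cos Δλ,  σ = 1.4093 rad → d_gc = 8975.7 km
Rhumb line: Δψ = -0.0795, q = Δφ/Δψ = 0.8346, d_rh = R√(Δφ²+q²Δλ²) = 9444.1 km
Excess = 9444.1 − 8975.7 = 468.4 ≈ 468 km

468 km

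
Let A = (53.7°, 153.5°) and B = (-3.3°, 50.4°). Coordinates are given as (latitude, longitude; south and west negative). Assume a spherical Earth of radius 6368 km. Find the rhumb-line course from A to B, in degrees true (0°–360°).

Meridional parts: M(φ₁)=+1.1153, M(φ₂)=-0.0576 → ΔM = -1.1729;  Δλ = -1.7994 rad
tan C = Δλ / ΔM = +1.5341 → C = 236.90°

236.9°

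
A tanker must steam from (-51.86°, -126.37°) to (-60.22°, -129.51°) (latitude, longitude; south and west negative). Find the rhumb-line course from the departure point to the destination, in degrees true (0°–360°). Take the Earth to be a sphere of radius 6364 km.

Meridional parts: M(φ₁)=-1.0622, M(φ₂)=-1.3247 → ΔM = -0.2625;  Δλ = -0.0548 rad
tan C = Δλ / ΔM = +0.2088 → C = 191.79°

191.8°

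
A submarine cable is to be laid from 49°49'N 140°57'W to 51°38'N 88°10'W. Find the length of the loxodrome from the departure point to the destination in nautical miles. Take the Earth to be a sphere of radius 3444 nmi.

Δψ = ln[tan(π/4+φ₂/2)/tan(π/4+φ₁/2)] = +0.0501;  Δφ = +0.0317 rad,  Δλ = +0.9212 rad
q = Δφ/Δψ = 0.6329
d = R·√(Δφ² + q²Δλ²) = 3444·0.58395 = 2011 nmi

2011 nmi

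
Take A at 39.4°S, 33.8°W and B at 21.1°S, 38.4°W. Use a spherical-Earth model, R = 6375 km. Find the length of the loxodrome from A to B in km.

2083 km

Δψ = ln[tan(π/4+φ₂/2)/tan(π/4+φ₁/2)] = +0.3724;  Δφ = +0.3194 rad,  Δλ = -0.0803 rad
q = Δφ/Δψ = 0.8576
d = R·√(Δφ² + q²Δλ²) = 6375·0.32673 = 2083 km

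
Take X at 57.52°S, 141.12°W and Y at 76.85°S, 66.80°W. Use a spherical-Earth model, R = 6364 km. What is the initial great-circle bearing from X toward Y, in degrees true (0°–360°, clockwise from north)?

N = sin Δλ·cos φ₂ = +0.2190;  D = cos φ₁ sin φ₂ − sin φ₁ cos φ₂ cos Δλ = -0.4711
initial course = atan2(N, D) = 155.06°

155.1°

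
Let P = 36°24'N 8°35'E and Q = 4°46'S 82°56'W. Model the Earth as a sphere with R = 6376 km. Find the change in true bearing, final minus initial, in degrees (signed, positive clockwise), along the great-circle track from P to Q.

-33.3°

Initial bearing θ₁ = atan2(sin Δλ cos φ₂, cos φ₁ sin φ₂ − sin φ₁ cos φ₂ cos Δλ) = 267.06°
Final bearing θ₂ = (initial bearing from the destination back to the start) + 180° = 233.77°
Δθ = θ₂ − θ₁ = -33.3°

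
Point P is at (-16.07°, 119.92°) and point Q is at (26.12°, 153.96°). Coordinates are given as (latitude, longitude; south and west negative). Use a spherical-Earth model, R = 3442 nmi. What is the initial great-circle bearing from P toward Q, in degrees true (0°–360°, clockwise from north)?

38.6°

N = sin Δλ·cos φ₂ = +0.5026;  D = cos φ₁ sin φ₂ − sin φ₁ cos φ₂ cos Δλ = +0.6290
initial course = atan2(N, D) = 38.63°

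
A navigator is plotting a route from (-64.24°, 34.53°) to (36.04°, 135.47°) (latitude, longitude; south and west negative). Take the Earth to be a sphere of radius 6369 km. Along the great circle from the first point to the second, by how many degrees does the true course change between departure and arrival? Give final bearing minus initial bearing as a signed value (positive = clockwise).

-49.5°

Initial bearing θ₁ = atan2(sin Δλ cos φ₂, cos φ₁ sin φ₂ − sin φ₁ cos φ₂ cos Δλ) = 81.58°
Final bearing θ₂ = (initial bearing from the destination back to the start) + 180° = 32.12°
Δθ = θ₂ − θ₁ = -49.5°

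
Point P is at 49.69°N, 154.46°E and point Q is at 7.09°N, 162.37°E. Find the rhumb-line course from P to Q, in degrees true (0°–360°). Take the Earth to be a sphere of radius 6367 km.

171.1°

Meridional parts: M(φ₁)=+1.0023, M(φ₂)=+0.1241 → ΔM = -0.8782;  Δλ = +0.1381 rad
tan C = Δλ / ΔM = -0.1572 → C = 171.07°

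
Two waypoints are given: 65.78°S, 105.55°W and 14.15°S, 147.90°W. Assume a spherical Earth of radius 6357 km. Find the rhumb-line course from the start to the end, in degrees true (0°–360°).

330.2°

Δψ = ln[tan(π/4+φ₂/2)/tan(π/4+φ₁/2)] = +1.2896
Δλ = -0.7391 rad (taken the short way round)
course = atan2(Δλ, Δψ) = 330.18°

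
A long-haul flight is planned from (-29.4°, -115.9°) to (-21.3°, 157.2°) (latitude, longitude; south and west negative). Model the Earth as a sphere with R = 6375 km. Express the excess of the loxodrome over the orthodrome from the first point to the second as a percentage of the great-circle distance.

Great circle: σ = 1.3467 rad → d_gc = Rσ = 8585.3 km
Rhumb: Δφ = +0.1414, Δλ = -1.5167, Δψ = +0.1566, q = Δφ/Δψ = 0.9026 → d_rh = R√(Δφ²+q²Δλ²) = 8773.7 km
Excess = (8773.7 − 8585.3) / 8585.3 = 188.4 / 8585.3 = 2.19% ≈ 2.2%

2.2%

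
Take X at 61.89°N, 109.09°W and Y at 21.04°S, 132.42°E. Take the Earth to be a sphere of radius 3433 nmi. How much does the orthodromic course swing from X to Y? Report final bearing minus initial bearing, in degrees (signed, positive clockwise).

Initial bearing θ₁ = atan2(sin Δλ cos φ₂, cos φ₁ sin φ₂ − sin φ₁ cos φ₂ cos Δλ) = 285.24°
Final bearing θ₂ = (initial bearing from the destination back to the start) + 180° = 209.15°
Δθ = θ₂ − θ₁ = -76.1°

-76.1°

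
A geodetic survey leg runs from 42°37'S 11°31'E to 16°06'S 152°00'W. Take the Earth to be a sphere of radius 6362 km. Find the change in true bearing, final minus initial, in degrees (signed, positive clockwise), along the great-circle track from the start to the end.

At departure: θ₁ = atan2(sin Δλ cos φ₂, cos φ₁ sin φ₂ − sin φ₁ cos φ₂ cos Δλ) = 198.23°
At arrival: θ₂ = atan2(sin Δλ cos φ₁, −cos φ₂ sin φ₁ + sin φ₂ cos φ₁ cos Δλ) = 346.14°
Δθ = θ₂ − θ₁ = +147.9°

+147.9°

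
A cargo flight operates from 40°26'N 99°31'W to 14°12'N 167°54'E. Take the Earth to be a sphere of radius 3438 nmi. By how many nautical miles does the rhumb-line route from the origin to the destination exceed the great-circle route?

151 nmi

Great circle: cos σ = sin φ₁ sin φ₂ + cos φ₁ cos φ₂ cos Δλ,  σ = 1.4446 rad → d_gc = 4966.6 nmi
Rhumb line: Δψ = -0.5224, q = Δφ/Δψ = 0.8765, d_rh = R√(Δφ²+q²Δλ²) = 5117.2 nmi
Excess = 5117.2 − 4966.6 = 150.6 ≈ 151 nmi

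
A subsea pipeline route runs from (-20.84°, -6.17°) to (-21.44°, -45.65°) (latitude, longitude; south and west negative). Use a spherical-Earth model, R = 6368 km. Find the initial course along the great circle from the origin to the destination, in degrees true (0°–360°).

261.7°

N = sin Δλ·cos φ₂ = -0.5918;  D = cos φ₁ sin φ₂ − sin φ₁ cos φ₂ cos Δλ = -0.0860
initial course = atan2(N, D) = 261.73°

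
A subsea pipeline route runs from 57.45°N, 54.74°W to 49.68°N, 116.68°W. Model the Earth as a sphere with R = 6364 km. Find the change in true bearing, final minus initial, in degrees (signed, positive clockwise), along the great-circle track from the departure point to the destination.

At departure: θ₁ = atan2(sin Δλ cos φ₂, cos φ₁ sin φ₂ − sin φ₁ cos φ₂ cos Δλ) = 285.06°
At arrival: θ₂ = atan2(sin Δλ cos φ₁, −cos φ₂ sin φ₁ + sin φ₂ cos φ₁ cos Δλ) = 233.41°
Δθ = θ₂ − θ₁ = -51.6°

-51.6°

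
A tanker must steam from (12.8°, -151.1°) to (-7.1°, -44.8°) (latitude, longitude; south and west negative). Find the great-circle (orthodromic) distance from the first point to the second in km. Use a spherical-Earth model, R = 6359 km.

Haversine: a = sin²(Δφ/2)+cos φ₁ cos φ₂ sin²(Δλ/2) = 0.64949;  σ = 2·atan2(√a,√(1−a))
σ = 107.396° → d = Rσ = 6359·1.87442 = 11919 km

11919 km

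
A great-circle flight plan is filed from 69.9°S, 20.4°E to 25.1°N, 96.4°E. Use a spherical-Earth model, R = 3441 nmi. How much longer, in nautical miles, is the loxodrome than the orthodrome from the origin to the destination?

139 nmi

Great circle: cos σ = sin φ₁ sin φ₂ + cos φ₁ cos φ₂ cos Δλ,  σ = 1.8998 rad → d_gc = 6537.1 nmi
Rhumb line: Δψ = +2.1831, q = Δφ/Δψ = 0.7595, d_rh = R√(Δφ²+q²Δλ²) = 6676.0 nmi
Excess = 6676.0 − 6537.1 = 138.9 ≈ 139 nmi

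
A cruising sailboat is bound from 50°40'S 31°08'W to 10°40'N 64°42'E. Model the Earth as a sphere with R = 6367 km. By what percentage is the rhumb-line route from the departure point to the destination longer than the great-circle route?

2.3%

Great circle: σ = 1.7788 rad → d_gc = Rσ = 11325.4 km
Rhumb: Δφ = +1.0705, Δλ = +1.6726, Δψ = +1.2162, q = Δφ/Δψ = 0.8802 → d_rh = R√(Δφ²+q²Δλ²) = 11589.6 km
Excess = (11589.6 − 11325.4) / 11325.4 = 264.2 / 11325.4 = 2.33% ≈ 2.3%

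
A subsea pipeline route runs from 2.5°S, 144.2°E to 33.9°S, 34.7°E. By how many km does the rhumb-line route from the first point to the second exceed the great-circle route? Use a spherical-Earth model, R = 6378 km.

279 km

Great circle: cos σ = sin φ₁ sin φ₂ + cos φ₁ cos φ₂ cos Δλ,  σ = 1.8260 rad → d_gc = 11646.4 km
Rhumb line: Δψ = -0.5859, q = Δφ/Δψ = 0.9354, d_rh = R√(Δφ²+q²Δλ²) = 11925.1 km
Excess = 11925.1 − 11646.4 = 278.7 ≈ 279 km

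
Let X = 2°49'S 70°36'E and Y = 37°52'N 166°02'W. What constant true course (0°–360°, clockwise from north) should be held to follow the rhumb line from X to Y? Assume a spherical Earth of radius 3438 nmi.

70.5°

Δψ = ln[tan(π/4+φ₂/2)/tan(π/4+φ₁/2)] = +0.7642
Δλ = +2.1532 rad (taken the short way round)
course = atan2(Δλ, Δψ) = 70.46°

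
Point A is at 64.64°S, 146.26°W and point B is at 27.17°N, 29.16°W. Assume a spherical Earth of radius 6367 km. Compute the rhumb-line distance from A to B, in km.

14645 km

Rhumb course C = atan2(Δλ, Δψ) with Δψ = ln[tan(π/4+φ₂/2)/tan(π/4+φ₁/2)] = +1.9847, Δλ = +2.0438 → C = 45.84°
d = R·|Δφ| / |cos C| = 6367·1.60239 / 0.69667 = 14645 km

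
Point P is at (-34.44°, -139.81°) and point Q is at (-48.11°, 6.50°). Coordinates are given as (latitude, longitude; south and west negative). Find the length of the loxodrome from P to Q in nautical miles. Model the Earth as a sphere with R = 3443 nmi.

6619 nmi

Δψ = ln[tan(π/4+φ₂/2)/tan(π/4+φ₁/2)] = -0.3194;  Δφ = -0.2386 rad,  Δλ = +2.5536 rad
q = Δφ/Δψ = 0.7470
d = R·√(Δφ² + q²Δλ²) = 3443·1.92239 = 6619 nmi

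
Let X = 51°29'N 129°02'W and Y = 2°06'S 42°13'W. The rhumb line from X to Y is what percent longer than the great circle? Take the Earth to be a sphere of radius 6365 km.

Great circle: σ = 1.5649 rad → d_gc = Rσ = 9960.6 km
Rhumb: Δφ = -0.9352, Δλ = +1.5152, Δψ = -1.0883, q = Δφ/Δψ = 0.8594 → d_rh = R√(Δφ²+q²Δλ²) = 10204.2 km
Excess = (10204.2 − 9960.6) / 9960.6 = 243.6 / 9960.6 = 2.446% ≈ 2.4%

2.4%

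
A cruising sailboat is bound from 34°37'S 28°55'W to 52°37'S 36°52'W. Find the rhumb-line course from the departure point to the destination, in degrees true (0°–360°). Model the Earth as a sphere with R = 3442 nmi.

197.5°

Δψ = ln[tan(π/4+φ₂/2)/tan(π/4+φ₁/2)] = -0.4391
Δλ = -0.1388 rad (taken the short way round)
course = atan2(Δλ, Δψ) = 197.54°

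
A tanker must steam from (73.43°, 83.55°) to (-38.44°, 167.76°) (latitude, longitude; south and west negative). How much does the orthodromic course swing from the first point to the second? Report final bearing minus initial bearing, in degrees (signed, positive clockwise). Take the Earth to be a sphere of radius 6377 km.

Initial bearing θ₁ = atan2(sin Δλ cos φ₂, cos φ₁ sin φ₂ − sin φ₁ cos φ₂ cos Δλ) = 107.99°
Final bearing θ₂ = (initial bearing from the destination back to the start) + 180° = 159.74°
Δθ = θ₂ − θ₁ = +51.7°

+51.7°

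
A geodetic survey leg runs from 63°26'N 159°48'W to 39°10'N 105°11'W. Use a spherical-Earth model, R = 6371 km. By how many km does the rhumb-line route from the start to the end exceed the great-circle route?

Great circle: cos σ = sin φ₁ sin φ₂ + cos φ₁ cos φ₂ cos Δλ,  σ = 0.6987 rad → d_gc = 4451.4 km
Rhumb line: Δψ = -0.6995, q = Δφ/Δψ = 0.6054, d_rh = R√(Δφ²+q²Δλ²) = 4560.8 km
Excess = 4560.8 − 4451.4 = 109.4 ≈ 109 km

109 km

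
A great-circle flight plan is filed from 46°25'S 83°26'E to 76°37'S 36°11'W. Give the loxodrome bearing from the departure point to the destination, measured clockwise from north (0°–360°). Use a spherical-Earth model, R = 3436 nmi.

239.6°

Δψ = ln[tan(π/4+φ₂/2)/tan(π/4+φ₁/2)] = -1.2260
Δλ = -2.0877 rad (taken the short way round)
course = atan2(Δλ, Δψ) = 239.58°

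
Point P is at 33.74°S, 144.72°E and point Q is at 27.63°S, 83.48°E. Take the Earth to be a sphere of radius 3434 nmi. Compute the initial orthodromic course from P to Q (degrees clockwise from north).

259.1°

θ = atan2( sin Δλ·cos φ₂ ,  cos φ₁ sin φ₂ − sin φ₁ cos φ₂ cos Δλ )
  = atan2(-0.7767, -0.1489) = 259.15°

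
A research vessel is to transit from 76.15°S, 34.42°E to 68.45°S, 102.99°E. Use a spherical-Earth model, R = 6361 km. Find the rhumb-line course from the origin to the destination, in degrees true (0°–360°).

Δψ = ln[tan(π/4+φ₂/2)/tan(π/4+φ₁/2)] = +0.4491
Δλ = +1.1968 rad (taken the short way round)
course = atan2(Δλ, Δψ) = 69.43°

69.4°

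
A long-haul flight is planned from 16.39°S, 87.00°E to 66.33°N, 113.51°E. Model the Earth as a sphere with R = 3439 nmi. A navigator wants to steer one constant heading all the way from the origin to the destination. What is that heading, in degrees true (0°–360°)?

Meridional parts: M(φ₁)=-0.2900, M(φ₂)=+1.5628 → ΔM = +1.8528;  Δλ = +0.4627 rad
tan C = Δλ / ΔM = +0.2497 → C = 14.02°

14.0°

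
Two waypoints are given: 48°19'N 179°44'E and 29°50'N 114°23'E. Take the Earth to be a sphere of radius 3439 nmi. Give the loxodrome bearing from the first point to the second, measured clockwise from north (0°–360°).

249.8°

Δψ = ln[tan(π/4+φ₂/2)/tan(π/4+φ₁/2)] = -0.4198
Δλ = -1.1406 rad (taken the short way round)
course = atan2(Δλ, Δψ) = 249.79°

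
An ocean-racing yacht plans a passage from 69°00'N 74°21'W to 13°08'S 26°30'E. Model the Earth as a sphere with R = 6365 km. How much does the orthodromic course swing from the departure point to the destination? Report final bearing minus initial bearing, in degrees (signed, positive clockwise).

+73.9°

Initial bearing θ₁ = atan2(sin Δλ cos φ₂, cos φ₁ sin φ₂ − sin φ₁ cos φ₂ cos Δλ) = 84.64°
Final bearing θ₂ = (initial bearing from the destination back to the start) + 180° = 158.51°
Δθ = θ₂ − θ₁ = +73.9°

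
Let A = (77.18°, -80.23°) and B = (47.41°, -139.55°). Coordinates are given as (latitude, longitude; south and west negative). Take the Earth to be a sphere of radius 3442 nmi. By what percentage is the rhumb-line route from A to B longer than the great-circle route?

Great circle: σ = 0.6526 rad → d_gc = Rσ = 2246.4 nmi
Rhumb: Δφ = -0.5196, Δλ = -1.0353, Δψ = -1.2440, q = Δφ/Δψ = 0.4177 → d_rh = R√(Δφ²+q²Δλ²) = 2326.7 nmi
Excess = (2326.7 − 2246.4) / 2246.4 = 80.3 / 2246.4 = 3.57% ≈ 3.6%

3.6%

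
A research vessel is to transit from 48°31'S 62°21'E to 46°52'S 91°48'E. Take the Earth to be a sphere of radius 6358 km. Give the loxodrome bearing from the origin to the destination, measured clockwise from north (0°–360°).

85.2°

Δψ = ln[tan(π/4+φ₂/2)/tan(π/4+φ₁/2)] = +0.0428
Δλ = +0.5140 rad (taken the short way round)
course = atan2(Δλ, Δψ) = 85.24°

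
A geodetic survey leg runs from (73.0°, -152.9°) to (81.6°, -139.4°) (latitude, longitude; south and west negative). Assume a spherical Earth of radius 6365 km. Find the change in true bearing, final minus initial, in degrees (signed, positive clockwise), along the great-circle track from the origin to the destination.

Initial bearing θ₁ = atan2(sin Δλ cos φ₂, cos φ₁ sin φ₂ − sin φ₁ cos φ₂ cos Δλ) = 12.53°
Final bearing θ₂ = (initial bearing from the destination back to the start) + 180° = 25.74°
Δθ = θ₂ − θ₁ = +13.2°

+13.2°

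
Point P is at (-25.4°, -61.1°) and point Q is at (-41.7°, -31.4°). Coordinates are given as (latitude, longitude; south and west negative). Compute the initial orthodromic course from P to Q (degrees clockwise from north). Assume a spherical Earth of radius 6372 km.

N = sin Δλ·cos φ₂ = +0.3699;  D = cos φ₁ sin φ₂ − sin φ₁ cos φ₂ cos Δλ = -0.3227
initial course = atan2(N, D) = 131.10°

131.1°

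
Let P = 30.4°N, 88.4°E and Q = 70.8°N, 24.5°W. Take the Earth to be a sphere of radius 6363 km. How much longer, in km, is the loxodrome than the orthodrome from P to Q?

Great circle: cos σ = sin φ₁ sin φ₂ + cos φ₁ cos φ₂ cos Δλ,  σ = 1.1945 rad → d_gc = 7600.4 km
Rhumb line: Δψ = +1.2197, q = Δφ/Δψ = 0.5781, d_rh = R√(Δφ²+q²Δλ²) = 8524.8 km
Excess = 8524.8 − 7600.4 = 924.4 ≈ 924 km

924 km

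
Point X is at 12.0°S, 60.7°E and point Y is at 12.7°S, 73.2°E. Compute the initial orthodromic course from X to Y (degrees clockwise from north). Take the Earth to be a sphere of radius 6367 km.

94.6°

N = sin Δλ·cos φ₂ = +0.2111;  D = cos φ₁ sin φ₂ − sin φ₁ cos φ₂ cos Δλ = -0.0170
initial course = atan2(N, D) = 94.61°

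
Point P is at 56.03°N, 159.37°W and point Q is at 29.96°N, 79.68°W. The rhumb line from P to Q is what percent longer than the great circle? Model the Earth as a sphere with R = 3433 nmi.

4.4%

Great circle: σ = 1.0463 rad → d_gc = Rσ = 3591.8 nmi
Rhumb: Δφ = -0.4550, Δλ = +1.3909, Δψ = -0.6375, q = Δφ/Δψ = 0.7138 → d_rh = R√(Δφ²+q²Δλ²) = 3748.9 nmi
Excess = (3748.9 − 3591.8) / 3591.8 = 157.1 / 3591.8 = 4.37% ≈ 4.4%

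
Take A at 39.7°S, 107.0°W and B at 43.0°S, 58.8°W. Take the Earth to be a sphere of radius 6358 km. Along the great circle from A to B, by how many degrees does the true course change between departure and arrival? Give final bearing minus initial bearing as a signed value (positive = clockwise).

-32.9°

At departure: θ₁ = atan2(sin Δλ cos φ₂, cos φ₁ sin φ₂ − sin φ₁ cos φ₂ cos Δλ) = 111.37°
At arrival: θ₂ = atan2(sin Δλ cos φ₁, −cos φ₂ sin φ₁ + sin φ₂ cos φ₁ cos Δλ) = 78.43°
Δθ = θ₂ − θ₁ = -32.9°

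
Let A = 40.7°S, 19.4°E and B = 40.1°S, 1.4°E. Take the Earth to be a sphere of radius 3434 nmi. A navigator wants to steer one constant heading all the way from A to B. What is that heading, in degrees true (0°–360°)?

272.5°

Meridional parts: M(φ₁)=-0.7789, M(φ₂)=-0.7652 → ΔM = +0.0138;  Δλ = -0.3142 rad
tan C = Δλ / ΔM = -22.8459 → C = 272.51°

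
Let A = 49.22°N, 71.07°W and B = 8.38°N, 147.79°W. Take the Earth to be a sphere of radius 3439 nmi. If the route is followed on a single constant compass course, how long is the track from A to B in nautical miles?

Δψ = ln[tan(π/4+φ₂/2)/tan(π/4+φ₁/2)] = -0.8429;  Δφ = -0.7128 rad,  Δλ = -1.3390 rad
q = Δφ/Δψ = 0.8457
d = R·√(Δφ² + q²Δλ²) = 3439·1.33801 = 4601 nmi

4601 nmi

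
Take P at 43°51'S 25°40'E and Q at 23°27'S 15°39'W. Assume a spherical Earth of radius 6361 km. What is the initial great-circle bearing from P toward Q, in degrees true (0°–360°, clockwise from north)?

287.4°

N = sin Δλ·cos φ₂ = -0.6057;  D = cos φ₁ sin φ₂ − sin φ₁ cos φ₂ cos Δλ = +0.1904
initial course = atan2(N, D) = 287.45°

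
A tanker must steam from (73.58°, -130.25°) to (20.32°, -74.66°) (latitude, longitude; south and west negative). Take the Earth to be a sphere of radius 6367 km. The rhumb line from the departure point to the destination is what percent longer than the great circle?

2.4%

Great circle: σ = 1.0668 rad → d_gc = Rσ = 6792.5 km
Rhumb: Δφ = -0.9296, Δλ = +0.9702, Δψ = -1.5737, q = Δφ/Δψ = 0.5907 → d_rh = R√(Δφ²+q²Δλ²) = 6953.0 km
Excess = (6953.0 − 6792.5) / 6792.5 = 160.5 / 6792.5 = 2.36% ≈ 2.4%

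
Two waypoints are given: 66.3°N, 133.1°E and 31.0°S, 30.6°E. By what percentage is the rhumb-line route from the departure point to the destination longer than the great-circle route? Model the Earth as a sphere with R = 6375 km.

Great circle: σ = 2.1486 rad → d_gc = Rσ = 13697.2 km
Rhumb: Δφ = -1.6982, Δλ = -1.7890, Δψ = -2.1311, q = Δφ/Δψ = 0.7969 → d_rh = R√(Δφ²+q²Δλ²) = 14135.0 km
Excess = (14135.0 − 13697.2) / 13697.2 = 437.8 / 13697.2 = 3.20% ≈ 3.2%

3.2%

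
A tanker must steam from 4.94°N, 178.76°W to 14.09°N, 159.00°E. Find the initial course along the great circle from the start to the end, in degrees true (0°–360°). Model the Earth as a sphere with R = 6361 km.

N = sin Δλ·cos φ₂ = -0.3671;  D = cos φ₁ sin φ₂ − sin φ₁ cos φ₂ cos Δλ = +0.1652
initial course = atan2(N, D) = 294.23°

294.2°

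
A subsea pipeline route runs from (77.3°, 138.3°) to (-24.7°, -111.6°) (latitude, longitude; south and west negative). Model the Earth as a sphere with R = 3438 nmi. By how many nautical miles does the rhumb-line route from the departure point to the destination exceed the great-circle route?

462 nmi

Great circle: cos σ = sin φ₁ sin φ₂ + cos φ₁ cos φ₂ cos Δλ,  σ = 2.0672 rad → d_gc = 7107.1 nmi
Rhumb line: Δψ = -2.6408, q = Δφ/Δψ = 0.6741, d_rh = R√(Δφ²+q²Δλ²) = 7569.3 nmi
Excess = 7569.3 − 7107.1 = 462.2 ≈ 462 nmi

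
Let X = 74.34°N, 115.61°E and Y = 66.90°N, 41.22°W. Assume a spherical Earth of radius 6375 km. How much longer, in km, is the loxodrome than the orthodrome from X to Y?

1555 km

Great circle: cos σ = sin φ₁ sin φ₂ + cos φ₁ cos φ₂ cos Δλ,  σ = 0.6627 rad → d_gc = 4224.89 km
Rhumb line: Δψ = -0.3961, q = Δφ/Δψ = 0.3278, d_rh = R√(Δφ²+q²Δλ²) = 5779.41 km
Excess = 5779.41 − 4224.89 = 1554.52 ≈ 1555 km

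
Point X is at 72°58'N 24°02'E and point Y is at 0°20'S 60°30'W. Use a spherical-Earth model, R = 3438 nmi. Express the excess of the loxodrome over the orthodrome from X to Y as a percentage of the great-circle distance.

Great circle: σ = 1.5485 rad → d_gc = Rσ = 5323.6 nmi
Rhumb: Δφ = -1.2793, Δλ = -1.4754, Δψ = -1.9046, q = Δφ/Δψ = 0.6717 → d_rh = R√(Δφ²+q²Δλ²) = 5563.6 nmi
Excess = (5563.6 − 5323.6) / 5323.6 = 240.0 / 5323.6 = 4.51% ≈ 4.5%

4.5%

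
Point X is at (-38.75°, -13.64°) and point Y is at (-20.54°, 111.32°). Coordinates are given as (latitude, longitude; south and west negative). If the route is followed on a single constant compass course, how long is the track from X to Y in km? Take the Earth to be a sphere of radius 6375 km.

12169 km

Δψ = ln[tan(π/4+φ₂/2)/tan(π/4+φ₁/2)] = +0.3683;  Δφ = +0.3178 rad,  Δλ = +2.1810 rad
q = Δφ/Δψ = 0.8630
d = R·√(Δφ² + q²Δλ²) = 6375·1.90891 = 12169 km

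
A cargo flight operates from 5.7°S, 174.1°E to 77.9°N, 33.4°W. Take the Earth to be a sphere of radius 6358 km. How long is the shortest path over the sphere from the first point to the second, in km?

11806 km

cos σ = sin φ₁ sin φ₂ + cos φ₁ cos φ₂ cos Δλ
      = sin(-5.70°)sin(77.90°) + cos(-5.70°)cos(77.90°)cos(152.50°) = -0.2821
σ = 106.387° → d = Rσ = 6358·1.85681 = 11806 km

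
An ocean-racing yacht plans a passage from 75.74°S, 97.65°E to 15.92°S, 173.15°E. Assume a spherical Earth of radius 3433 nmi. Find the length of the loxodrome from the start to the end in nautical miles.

4444 nmi

Δψ = ln[tan(π/4+φ₂/2)/tan(π/4+φ₁/2)] = +1.7972;  Δφ = +1.0441 rad,  Δλ = +1.3177 rad
q = Δφ/Δψ = 0.5809
d = R·√(Δφ² + q²Δλ²) = 3433·1.29462 = 4444 nmi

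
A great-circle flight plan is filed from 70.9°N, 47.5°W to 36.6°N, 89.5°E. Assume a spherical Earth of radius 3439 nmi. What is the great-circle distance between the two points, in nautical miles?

4094 nmi

cos σ = sin φ₁ sin φ₂ + cos φ₁ cos φ₂ cos Δλ
      = sin(70.90°)sin(36.60°) + cos(70.90°)cos(36.60°)cos(137.00°) = 0.3713
σ = 68.206° → d = Rσ = 3439·1.19041 = 4094 nmi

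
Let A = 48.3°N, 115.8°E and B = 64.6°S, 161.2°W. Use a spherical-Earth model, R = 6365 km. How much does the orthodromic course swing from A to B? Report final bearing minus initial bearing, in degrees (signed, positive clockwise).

At departure: θ₁ = atan2(sin Δλ cos φ₂, cos φ₁ sin φ₂ − sin φ₁ cos φ₂ cos Δλ) = 146.37°
At arrival: θ₂ = atan2(sin Δλ cos φ₁, −cos φ₂ sin φ₁ + sin φ₂ cos φ₁ cos Δλ) = 120.79°
Δθ = θ₂ − θ₁ = -25.6°

-25.6°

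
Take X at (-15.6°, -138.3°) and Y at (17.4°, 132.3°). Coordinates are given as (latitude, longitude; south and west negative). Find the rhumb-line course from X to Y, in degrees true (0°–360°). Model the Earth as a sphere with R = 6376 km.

290.5°

Δψ = ln[tan(π/4+φ₂/2)/tan(π/4+φ₁/2)] = +0.5842
Δλ = -1.5603 rad (taken the short way round)
course = atan2(Δλ, Δψ) = 290.53°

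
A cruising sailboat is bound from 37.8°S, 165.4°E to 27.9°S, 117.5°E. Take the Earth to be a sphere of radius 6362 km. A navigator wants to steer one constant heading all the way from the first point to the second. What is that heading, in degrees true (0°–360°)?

Meridional parts: M(φ₁)=-0.7136, M(φ₂)=-0.5074 → ΔM = +0.2061;  Δλ = -0.8360 rad
tan C = Δλ / ΔM = -4.0554 → C = 283.85°

283.9°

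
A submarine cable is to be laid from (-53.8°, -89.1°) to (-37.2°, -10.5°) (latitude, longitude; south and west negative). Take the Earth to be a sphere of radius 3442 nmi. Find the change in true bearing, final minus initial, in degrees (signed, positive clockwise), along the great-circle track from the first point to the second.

-61.1°

At departure: θ₁ = atan2(sin Δλ cos φ₂, cos φ₁ sin φ₂ − sin φ₁ cos φ₂ cos Δλ) = 106.42°
At arrival: θ₂ = atan2(sin Δλ cos φ₁, −cos φ₂ sin φ₁ + sin φ₂ cos φ₁ cos Δλ) = 45.34°
Δθ = θ₂ − θ₁ = -61.1°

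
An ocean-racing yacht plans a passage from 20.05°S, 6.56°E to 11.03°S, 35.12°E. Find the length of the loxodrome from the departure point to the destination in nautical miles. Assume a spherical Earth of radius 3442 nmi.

1738 nmi

Rhumb course C = atan2(Δλ, Δψ) with Δψ = ln[tan(π/4+φ₂/2)/tan(π/4+φ₁/2)] = +0.1636, Δλ = +0.4985 → C = 71.83°
d = R·|Δφ| / |cos C| = 3442·0.15743 / 0.31184 = 1738 nmi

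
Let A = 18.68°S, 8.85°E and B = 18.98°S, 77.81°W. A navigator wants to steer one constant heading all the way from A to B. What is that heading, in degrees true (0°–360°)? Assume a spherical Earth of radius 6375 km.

269.8°

Δψ = ln[tan(π/4+φ₂/2)/tan(π/4+φ₁/2)] = -0.0055
Δλ = -1.5125 rad (taken the short way round)
course = atan2(Δλ, Δψ) = 269.79°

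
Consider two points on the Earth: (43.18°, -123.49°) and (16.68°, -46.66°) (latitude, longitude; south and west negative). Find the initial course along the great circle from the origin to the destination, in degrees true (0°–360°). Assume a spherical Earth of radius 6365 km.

86.3°

θ = atan2( sin Δλ·cos φ₂ ,  cos φ₁ sin φ₂ − sin φ₁ cos φ₂ cos Δλ )
  = atan2(+0.9327, +0.0600) = 86.32°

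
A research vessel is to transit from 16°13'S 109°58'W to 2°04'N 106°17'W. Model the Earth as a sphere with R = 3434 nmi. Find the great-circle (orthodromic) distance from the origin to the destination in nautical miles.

Haversine: a = sin²(Δφ/2)+cos φ₁ cos φ₂ sin²(Δλ/2) = 0.02623;  σ = 2·atan2(√a,√(1−a))
σ = 18.642° → d = Rσ = 3434·0.32536 = 1117 nmi

1117 nmi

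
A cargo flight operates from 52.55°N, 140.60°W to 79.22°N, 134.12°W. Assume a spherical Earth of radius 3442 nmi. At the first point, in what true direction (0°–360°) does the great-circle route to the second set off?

2.7°

θ = atan2( sin Δλ·cos φ₂ ,  cos φ₁ sin φ₂ − sin φ₁ cos φ₂ cos Δλ )
  = atan2(+0.0211, +0.4498) = 2.69°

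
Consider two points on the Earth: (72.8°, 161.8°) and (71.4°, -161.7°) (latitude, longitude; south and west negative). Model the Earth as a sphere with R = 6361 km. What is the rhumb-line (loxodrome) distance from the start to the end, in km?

1255 km

Rhumb course C = atan2(Δλ, Δψ) with Δψ = ln[tan(π/4+φ₂/2)/tan(π/4+φ₁/2)] = -0.0795, Δλ = +0.6370 → C = 97.12°
d = R·|Δφ| / |cos C| = 6361·0.02443 / 0.12389 = 1255 km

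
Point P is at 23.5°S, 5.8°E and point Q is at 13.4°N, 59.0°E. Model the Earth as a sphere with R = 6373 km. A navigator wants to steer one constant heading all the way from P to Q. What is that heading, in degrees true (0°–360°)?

54.7°

Δψ = ln[tan(π/4+φ₂/2)/tan(π/4+φ₁/2)] = +0.6582
Δλ = +0.9285 rad (taken the short way round)
course = atan2(Δλ, Δψ) = 54.67°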